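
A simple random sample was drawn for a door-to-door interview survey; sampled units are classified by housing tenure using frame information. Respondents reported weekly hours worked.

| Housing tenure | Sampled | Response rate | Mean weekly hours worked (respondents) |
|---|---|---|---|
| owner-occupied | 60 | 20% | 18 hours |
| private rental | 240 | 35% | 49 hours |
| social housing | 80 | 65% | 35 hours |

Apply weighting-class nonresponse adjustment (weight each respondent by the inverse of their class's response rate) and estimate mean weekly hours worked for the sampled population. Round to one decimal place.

41.2

With weight = n_sampled/n_responded per class, the weighted class total is n_sampled:
  owner-occupied: 60 × 18 = 1080
  private rental: 240 × 49 = 11,760
  social housing: 80 × 35 = 2800
Adjusted estimate = 15,640 / 380 = 41.1579 → 41.2.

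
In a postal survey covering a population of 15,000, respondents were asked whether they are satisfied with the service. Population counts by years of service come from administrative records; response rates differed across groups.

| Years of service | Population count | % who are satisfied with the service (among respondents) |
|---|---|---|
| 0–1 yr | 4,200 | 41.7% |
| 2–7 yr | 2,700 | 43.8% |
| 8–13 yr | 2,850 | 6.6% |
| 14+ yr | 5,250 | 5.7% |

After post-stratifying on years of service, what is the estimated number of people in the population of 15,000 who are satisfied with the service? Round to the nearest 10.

3,420

Each cell contributes its population count × the respondent rate:
  0–1 yr: 4,200 × 41.7% = 1751.4
  2–7 yr: 2,700 × 43.8% = 1182.6
  8–13 yr: 2,850 × 6.6% = 188.1
  14+ yr: 5,250 × 5.7% = 299.25
Estimated total = 3421.35 → 3,420.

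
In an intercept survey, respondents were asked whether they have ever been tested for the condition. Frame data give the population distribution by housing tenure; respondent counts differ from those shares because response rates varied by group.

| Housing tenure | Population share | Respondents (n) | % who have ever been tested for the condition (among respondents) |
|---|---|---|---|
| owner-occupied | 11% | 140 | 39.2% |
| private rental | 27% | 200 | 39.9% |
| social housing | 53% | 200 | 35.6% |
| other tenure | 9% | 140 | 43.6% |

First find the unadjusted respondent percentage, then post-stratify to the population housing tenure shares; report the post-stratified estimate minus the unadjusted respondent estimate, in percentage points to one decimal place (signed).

-1.4 percentage points

Unadjusted (pooled respondent) estimate weights by respondent counts:
  (140/680)×39.2 + (200/680)×39.9 + (200/680)×35.6 + (140/680)×43.6 = 39.2529%
Post-stratified estimate weights by population shares:
  0.11×39.2 + 0.27×39.9 + 0.53×35.6 + 0.09×43.6 = 37.877%
Difference = 37.877 − 39.2529 = -1.3759 pp.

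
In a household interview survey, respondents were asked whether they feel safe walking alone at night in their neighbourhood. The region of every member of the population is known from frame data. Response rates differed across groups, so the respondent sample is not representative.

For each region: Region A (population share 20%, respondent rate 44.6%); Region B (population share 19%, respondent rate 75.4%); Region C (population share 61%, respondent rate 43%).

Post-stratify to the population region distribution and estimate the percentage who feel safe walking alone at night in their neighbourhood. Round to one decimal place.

Each cell contributes population-share × respondent value:
  Region A: 0.2 × 44.6 = 8.92
  Region B: 0.19 × 75.4 = 14.326
  Region C: 0.61 × 43 = 26.23
Post-stratified estimate = 49.476 → 49.5%.

49.5%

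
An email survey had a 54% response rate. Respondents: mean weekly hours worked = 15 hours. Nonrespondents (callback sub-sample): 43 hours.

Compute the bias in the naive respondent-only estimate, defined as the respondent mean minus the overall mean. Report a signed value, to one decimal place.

Nonresponse fraction = 1 − 0.54 = 0.46.
Bias = (nonresponse fraction) × (respondent mean − nonrespondent mean)
     = 0.46 × (15 − 43) = 0.46 × -28 = -12.88.

-12.9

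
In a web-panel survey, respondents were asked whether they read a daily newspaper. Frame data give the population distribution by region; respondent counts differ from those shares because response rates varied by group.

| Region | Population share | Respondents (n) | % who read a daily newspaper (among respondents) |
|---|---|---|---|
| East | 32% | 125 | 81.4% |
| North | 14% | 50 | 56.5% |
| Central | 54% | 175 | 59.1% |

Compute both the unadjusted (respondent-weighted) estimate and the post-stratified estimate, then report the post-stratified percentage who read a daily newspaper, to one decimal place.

65.9%

Unadjusted (pooled respondent) estimate weights by respondent counts:
  (125/350)×81.4 + (50/350)×56.5 + (175/350)×59.1 = 66.6929%
Post-stratifying to population shares instead:
  0.32×81.4 + 0.14×56.5 + 0.54×59.1 = 65.872%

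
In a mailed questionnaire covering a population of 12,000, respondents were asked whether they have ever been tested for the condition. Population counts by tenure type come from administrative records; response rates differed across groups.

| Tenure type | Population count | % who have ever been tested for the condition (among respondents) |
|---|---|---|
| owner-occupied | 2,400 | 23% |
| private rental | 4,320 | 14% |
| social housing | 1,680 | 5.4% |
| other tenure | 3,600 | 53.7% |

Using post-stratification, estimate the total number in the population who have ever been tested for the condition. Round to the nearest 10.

Each cell contributes its population count × the respondent rate:
  owner-occupied: 2,400 × 23% = 552
  private rental: 4,320 × 14% = 604.8
  social housing: 1,680 × 5.4% = 90.72
  other tenure: 3,600 × 53.7% = 1933.2
Estimated total = 3180.72 → 3,180.

3,180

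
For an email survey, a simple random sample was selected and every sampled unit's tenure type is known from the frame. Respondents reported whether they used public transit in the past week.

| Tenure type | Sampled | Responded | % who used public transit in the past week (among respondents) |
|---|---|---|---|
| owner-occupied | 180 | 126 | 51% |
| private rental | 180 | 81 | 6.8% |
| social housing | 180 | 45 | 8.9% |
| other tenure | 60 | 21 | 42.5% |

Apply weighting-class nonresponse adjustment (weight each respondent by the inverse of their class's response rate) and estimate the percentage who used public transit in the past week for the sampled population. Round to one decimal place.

24.3%

Class response rates: owner-occupied 126/180 = 70%, private rental 81/180 = 45%, social housing 45/180 = 25%, other tenure 21/60 = 35%.
Weighting each respondent by the inverse class response rate inflates each class back to its sampled size, so the class weight is n_sampled:
  owner-occupied: 180 × 51 = 9180
  private rental: 180 × 6.8 = 1224
  social housing: 180 × 8.9 = 1602
  other tenure: 60 × 42.5 = 2550
Adjusted estimate = 14,556 / 600 = 24.26 → 24.3%.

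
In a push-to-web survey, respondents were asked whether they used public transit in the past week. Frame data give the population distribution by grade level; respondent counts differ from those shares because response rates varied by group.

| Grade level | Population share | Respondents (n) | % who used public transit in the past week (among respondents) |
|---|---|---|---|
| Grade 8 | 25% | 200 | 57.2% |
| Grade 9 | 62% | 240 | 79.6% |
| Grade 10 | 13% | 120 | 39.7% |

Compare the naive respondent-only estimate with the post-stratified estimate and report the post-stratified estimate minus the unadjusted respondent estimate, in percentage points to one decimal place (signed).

+5.8 percentage points

Without adjustment, the pooled respondent share is:
  (200/560)×57.2 + (240/560)×79.6 + (120/560)×39.7 = 63.05%
Post-stratifying to population shares instead:
  0.25×57.2 + 0.62×79.6 + 0.13×39.7 = 68.813%
Difference = 68.813 − 63.05 = 5.763 pp.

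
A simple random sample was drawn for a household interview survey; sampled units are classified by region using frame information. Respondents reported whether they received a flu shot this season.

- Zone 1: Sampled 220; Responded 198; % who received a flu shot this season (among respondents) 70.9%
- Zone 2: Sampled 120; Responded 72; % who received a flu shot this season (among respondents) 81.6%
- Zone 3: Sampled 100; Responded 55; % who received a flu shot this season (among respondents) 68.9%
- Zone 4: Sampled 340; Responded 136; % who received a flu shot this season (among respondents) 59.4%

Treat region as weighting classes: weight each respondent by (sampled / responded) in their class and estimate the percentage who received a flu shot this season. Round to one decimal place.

Response rates by class: Zone 1 198/220 = 90%, Zone 2 72/120 = 60%, Zone 3 55/100 = 55%, Zone 4 136/340 = 40%.
Weighting each respondent by the inverse class response rate inflates each class back to its sampled size, so the class weight is n_sampled:
  Zone 1: 220 × 70.9 = 15598
  Zone 2: 120 × 81.6 = 9792
  Zone 3: 100 × 68.9 = 6890
  Zone 4: 340 × 59.4 = 20,196
Adjusted estimate = 52,476 / 780 = 67.2769 → 67.3%.

67.3%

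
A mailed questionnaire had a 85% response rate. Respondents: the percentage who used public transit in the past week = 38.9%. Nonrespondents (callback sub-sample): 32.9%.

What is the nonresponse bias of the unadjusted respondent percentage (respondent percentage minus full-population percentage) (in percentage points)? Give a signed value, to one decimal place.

+0.9 percentage points

Nonresponse fraction = 1 − 0.85 = 0.15.
Bias = (nonresponse fraction) × (respondent percentage − nonrespondent percentage)
     = 0.15 × (38.9 − 32.9) = 0.15 × 6 = 0.9.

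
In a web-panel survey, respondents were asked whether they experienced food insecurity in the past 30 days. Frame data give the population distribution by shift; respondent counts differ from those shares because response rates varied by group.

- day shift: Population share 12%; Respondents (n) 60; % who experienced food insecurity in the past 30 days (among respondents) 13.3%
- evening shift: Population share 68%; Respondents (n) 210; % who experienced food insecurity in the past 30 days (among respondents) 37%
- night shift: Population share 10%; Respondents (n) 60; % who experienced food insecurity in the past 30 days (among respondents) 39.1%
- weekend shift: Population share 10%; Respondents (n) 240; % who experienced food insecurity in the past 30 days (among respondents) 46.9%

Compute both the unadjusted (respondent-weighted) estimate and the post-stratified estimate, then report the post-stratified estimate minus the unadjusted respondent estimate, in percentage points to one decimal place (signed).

-3.5 percentage points

Without adjustment, the pooled respondent share is:
  (60/570)×13.3 + (210/570)×37 + (60/570)×39.1 + (240/570)×46.9 = 38.8947%
Post-stratifying to population shares instead:
  0.12×13.3 + 0.68×37 + 0.1×39.1 + 0.1×46.9 = 35.356%
Difference = 35.356 − 38.8947 = -3.5387 pp.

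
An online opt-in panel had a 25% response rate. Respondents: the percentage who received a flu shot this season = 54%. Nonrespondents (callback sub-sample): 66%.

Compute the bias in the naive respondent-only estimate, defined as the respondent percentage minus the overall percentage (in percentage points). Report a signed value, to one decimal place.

-9.0 percentage points

Nonresponse fraction = 1 − 0.25 = 0.75.
Bias = (nonresponse fraction) × (respondent percentage − nonrespondent percentage)
     = 0.75 × (54 − 66) = 0.75 × -12 = -9.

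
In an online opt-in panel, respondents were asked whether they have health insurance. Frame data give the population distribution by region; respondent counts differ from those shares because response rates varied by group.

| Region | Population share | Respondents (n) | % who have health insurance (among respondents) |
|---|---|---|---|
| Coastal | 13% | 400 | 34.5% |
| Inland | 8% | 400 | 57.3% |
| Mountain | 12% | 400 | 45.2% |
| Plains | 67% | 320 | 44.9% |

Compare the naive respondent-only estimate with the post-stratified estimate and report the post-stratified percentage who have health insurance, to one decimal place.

Naive respondent-only estimate (weights = respondent counts):
  (400/1520)×34.5 + (400/1520)×57.3 + (400/1520)×45.2 + (320/1520)×44.9 = 45.5053%
Reweighting by population region shares:
  0.13×34.5 + 0.08×57.3 + 0.12×45.2 + 0.67×44.9 = 44.576%

44.6%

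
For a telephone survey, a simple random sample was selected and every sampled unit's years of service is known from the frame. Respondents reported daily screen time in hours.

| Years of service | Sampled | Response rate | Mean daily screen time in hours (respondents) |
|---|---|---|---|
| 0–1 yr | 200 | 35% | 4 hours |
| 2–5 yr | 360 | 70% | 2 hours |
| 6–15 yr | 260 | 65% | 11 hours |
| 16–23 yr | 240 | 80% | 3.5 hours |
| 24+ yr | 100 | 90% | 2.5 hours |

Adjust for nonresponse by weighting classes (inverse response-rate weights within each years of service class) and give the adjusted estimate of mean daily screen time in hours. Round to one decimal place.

With weight = n_sampled/n_responded per class, the weighted class total is n_sampled:
  0–1 yr: 200 × 4 = 800
  2–5 yr: 360 × 2 = 720
  6–15 yr: 260 × 11 = 2860
  16–23 yr: 240 × 3.5 = 840
  24+ yr: 100 × 2.5 = 250
Adjusted estimate = 5470 / 1,160 = 4.71552 → 4.7.

4.7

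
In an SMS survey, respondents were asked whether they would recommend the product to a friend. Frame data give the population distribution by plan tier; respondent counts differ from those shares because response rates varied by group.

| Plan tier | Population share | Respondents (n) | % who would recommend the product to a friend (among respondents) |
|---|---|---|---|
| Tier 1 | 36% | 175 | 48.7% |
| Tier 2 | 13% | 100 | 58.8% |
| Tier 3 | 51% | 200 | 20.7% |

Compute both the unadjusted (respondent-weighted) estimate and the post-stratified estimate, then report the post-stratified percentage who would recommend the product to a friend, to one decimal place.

Naive respondent-only estimate (weights = respondent counts):
  (175/475)×48.7 + (100/475)×58.8 + (200/475)×20.7 = 39.0368%
Post-stratifying to population shares instead:
  0.36×48.7 + 0.13×58.8 + 0.51×20.7 = 35.733%

35.7%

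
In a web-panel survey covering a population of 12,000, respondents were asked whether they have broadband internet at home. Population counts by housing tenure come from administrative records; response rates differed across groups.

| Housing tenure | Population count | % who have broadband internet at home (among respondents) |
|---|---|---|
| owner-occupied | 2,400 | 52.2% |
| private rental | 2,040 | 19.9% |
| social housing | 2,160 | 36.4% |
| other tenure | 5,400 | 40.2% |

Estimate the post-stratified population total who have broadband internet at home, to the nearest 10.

4,620

Estimated count per cell = population count × respondent percentage:
  owner-occupied: 2,400 × 52.2% = 1252.8
  private rental: 2,040 × 19.9% = 405.96
  social housing: 2,160 × 36.4% = 786.24
  other tenure: 5,400 × 40.2% = 2170.8
Estimated total = 4615.8 → 4,620.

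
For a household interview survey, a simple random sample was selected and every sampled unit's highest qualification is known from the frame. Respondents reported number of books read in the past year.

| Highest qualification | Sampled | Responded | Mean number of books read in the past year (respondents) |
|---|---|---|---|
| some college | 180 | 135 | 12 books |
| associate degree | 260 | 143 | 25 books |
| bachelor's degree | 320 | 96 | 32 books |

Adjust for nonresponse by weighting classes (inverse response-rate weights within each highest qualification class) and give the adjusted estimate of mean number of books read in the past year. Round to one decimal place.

24.9

Response rates by class: some college 135/180 = 75%, associate degree 143/260 = 55%, bachelor's degree 96/320 = 30%.
Inverse-response-rate weighting restores each class to its sampled count, so class totals weight by n_sampled:
  some college: 180 × 12 = 2160
  associate degree: 260 × 25 = 6500
  bachelor's degree: 320 × 32 = 10,240
Adjusted estimate = 18,900 / 760 = 24.8684 → 24.9.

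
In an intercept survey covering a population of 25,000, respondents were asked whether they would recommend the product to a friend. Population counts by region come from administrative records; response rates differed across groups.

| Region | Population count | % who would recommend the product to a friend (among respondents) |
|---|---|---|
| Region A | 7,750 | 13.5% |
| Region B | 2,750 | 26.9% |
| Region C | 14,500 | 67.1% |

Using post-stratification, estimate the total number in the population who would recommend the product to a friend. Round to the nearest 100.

Each cell contributes its population count × the respondent rate:
  Region A: 7,750 × 13.5% = 1046.25
  Region B: 2,750 × 26.9% = 739.75
  Region C: 14,500 × 67.1% = 9729.5
Estimated total = 11515.5 → 11,500.

11,500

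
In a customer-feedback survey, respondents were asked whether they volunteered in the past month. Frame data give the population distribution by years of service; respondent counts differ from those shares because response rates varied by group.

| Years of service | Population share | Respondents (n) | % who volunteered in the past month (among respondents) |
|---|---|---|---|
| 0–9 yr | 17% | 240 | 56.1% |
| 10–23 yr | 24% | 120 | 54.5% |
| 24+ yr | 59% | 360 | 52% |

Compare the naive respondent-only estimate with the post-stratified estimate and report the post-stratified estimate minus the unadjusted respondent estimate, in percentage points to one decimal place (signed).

Naive respondent-only estimate (weights = respondent counts):
  (240/720)×56.1 + (120/720)×54.5 + (360/720)×52 = 53.7833%
Post-stratifying to population shares instead:
  0.17×56.1 + 0.24×54.5 + 0.59×52 = 53.297%
Difference = 53.297 − 53.7833 = -0.4863 pp.

-0.5 percentage points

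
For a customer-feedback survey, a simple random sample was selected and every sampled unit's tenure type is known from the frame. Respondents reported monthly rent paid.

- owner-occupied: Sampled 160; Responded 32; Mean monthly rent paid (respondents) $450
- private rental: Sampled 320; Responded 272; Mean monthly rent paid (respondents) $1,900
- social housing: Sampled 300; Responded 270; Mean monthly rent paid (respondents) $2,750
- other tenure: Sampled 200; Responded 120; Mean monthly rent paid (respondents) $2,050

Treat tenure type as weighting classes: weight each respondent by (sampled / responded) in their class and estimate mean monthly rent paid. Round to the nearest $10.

$1,950

Class response rates: owner-occupied 32/160 = 20%, private rental 272/320 = 85%, social housing 270/300 = 90%, other tenure 120/200 = 60%.
Each respondent's weight = sampled/responded in their class; summing within a class gives n_sampled, so:
  owner-occupied: 160 × 450 = 72,000
  private rental: 320 × 1900 = 608,000
  social housing: 300 × 2750 = 825,000
  other tenure: 200 × 2050 = 410,000
Adjusted estimate = 1,915,000 / 980 = 1954.08 → $1,950.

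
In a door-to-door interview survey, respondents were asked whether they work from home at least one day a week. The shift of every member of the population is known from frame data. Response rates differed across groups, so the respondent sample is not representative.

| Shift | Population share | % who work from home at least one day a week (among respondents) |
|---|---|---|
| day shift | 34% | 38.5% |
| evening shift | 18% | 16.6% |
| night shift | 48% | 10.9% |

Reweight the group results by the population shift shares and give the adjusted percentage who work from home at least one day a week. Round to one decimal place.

21.3%

Each cell contributes population-share × respondent value:
  day shift: 0.34 × 38.5 = 13.09
  evening shift: 0.18 × 16.6 = 2.988
  night shift: 0.48 × 10.9 = 5.232
Post-stratified estimate = 21.31 → 21.3%.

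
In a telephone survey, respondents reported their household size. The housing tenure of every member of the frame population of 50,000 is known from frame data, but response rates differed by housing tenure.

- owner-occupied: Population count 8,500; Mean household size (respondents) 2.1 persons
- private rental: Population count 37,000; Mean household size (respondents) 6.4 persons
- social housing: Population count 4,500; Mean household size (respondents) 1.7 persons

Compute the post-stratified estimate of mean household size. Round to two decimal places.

5.25

Reweight to the known housing tenure distribution:
  owner-occupied: (8,500/50,000) × 2.1 = 0.357
  private rental: (37,000/50,000) × 6.4 = 4.736
  social housing: (4,500/50,000) × 1.7 = 0.153
Post-stratified estimate = 5.246 → 5.25.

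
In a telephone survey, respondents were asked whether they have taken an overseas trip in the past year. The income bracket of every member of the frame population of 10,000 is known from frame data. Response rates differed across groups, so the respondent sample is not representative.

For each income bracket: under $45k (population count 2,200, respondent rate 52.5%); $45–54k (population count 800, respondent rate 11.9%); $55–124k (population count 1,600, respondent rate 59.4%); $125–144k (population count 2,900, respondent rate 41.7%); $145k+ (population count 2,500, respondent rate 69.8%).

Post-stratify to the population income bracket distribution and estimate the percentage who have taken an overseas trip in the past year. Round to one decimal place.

51.5%

Post-stratification weights by population share, not respondent share:
  under $45k: (2,200/10,000) × 52.5 = 11.55
  $45–54k: (800/10,000) × 11.9 = 0.952
  $55–124k: (1,600/10,000) × 59.4 = 9.504
  $125–144k: (2,900/10,000) × 41.7 = 12.093
  $145k+: (2,500/10,000) × 69.8 = 17.45
Post-stratified estimate = 51.549 → 51.5%.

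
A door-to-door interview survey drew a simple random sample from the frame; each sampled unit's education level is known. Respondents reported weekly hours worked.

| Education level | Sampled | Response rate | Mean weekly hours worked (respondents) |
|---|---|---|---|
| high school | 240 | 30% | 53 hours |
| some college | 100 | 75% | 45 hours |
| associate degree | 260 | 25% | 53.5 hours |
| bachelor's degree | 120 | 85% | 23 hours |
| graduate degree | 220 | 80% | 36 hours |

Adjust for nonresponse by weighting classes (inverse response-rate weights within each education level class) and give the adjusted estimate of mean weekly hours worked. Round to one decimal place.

44.5

Weighting each respondent by the inverse class response rate inflates each class back to its sampled size, so the class weight is n_sampled:
  high school: 240 × 53 = 12,720
  some college: 100 × 45 = 4500
  associate degree: 260 × 53.5 = 13,910
  bachelor's degree: 120 × 23 = 2760
  graduate degree: 220 × 36 = 7920
Adjusted estimate = 41,810 / 940 = 44.4787 → 44.5.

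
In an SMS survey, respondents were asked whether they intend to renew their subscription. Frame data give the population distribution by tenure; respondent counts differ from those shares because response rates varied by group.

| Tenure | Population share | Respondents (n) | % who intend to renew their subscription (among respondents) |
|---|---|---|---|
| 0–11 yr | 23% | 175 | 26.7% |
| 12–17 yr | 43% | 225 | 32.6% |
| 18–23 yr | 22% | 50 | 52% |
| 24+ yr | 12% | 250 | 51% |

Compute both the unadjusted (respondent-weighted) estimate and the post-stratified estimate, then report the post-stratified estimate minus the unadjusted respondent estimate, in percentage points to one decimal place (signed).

Without adjustment, the pooled respondent share is:
  (175/700)×26.7 + (225/700)×32.6 + (50/700)×52 + (250/700)×51 = 39.0821%
Post-stratifying to population shares instead:
  0.23×26.7 + 0.43×32.6 + 0.22×52 + 0.12×51 = 37.719%
Difference = 37.719 − 39.0821 = -1.3631 pp.

-1.4 percentage points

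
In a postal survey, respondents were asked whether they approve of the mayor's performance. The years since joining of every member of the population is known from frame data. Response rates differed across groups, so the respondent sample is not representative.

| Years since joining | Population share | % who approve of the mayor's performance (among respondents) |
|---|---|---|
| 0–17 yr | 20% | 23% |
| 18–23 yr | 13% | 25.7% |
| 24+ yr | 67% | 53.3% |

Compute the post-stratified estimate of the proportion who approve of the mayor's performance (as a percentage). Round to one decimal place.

Each cell contributes population-share × respondent value:
  0–17 yr: 0.2 × 23 = 4.6
  18–23 yr: 0.13 × 25.7 = 3.341
  24+ yr: 0.67 × 53.3 = 35.711
Post-stratified estimate = 43.652 → 43.7%.

43.7%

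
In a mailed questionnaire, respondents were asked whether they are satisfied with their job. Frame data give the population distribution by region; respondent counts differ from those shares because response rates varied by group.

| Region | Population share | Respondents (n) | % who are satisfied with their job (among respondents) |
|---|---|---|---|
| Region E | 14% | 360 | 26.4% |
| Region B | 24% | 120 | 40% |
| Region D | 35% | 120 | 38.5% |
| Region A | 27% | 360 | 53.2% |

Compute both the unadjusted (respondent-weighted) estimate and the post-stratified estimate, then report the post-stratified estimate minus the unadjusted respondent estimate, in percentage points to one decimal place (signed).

Naive respondent-only estimate (weights = respondent counts):
  (360/960)×26.4 + (120/960)×40 + (120/960)×38.5 + (360/960)×53.2 = 39.6625%
Reweighting by population region shares:
  0.14×26.4 + 0.24×40 + 0.35×38.5 + 0.27×53.2 = 41.135%
Difference = 41.135 − 39.6625 = 1.4725 pp.

+1.5 percentage points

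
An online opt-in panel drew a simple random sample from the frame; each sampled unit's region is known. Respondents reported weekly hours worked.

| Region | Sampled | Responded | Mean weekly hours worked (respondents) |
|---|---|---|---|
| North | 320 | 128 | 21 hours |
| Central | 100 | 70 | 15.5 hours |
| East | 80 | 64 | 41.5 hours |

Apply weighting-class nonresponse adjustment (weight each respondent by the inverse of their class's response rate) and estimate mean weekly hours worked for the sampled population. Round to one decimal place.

Response rates by class: North 128/320 = 40%, Central 70/100 = 70%, East 64/80 = 80%.
Weighting each respondent by the inverse class response rate inflates each class back to its sampled size, so the class weight is n_sampled:
  North: 320 × 21 = 6720
  Central: 100 × 15.5 = 1550
  East: 80 × 41.5 = 3320
Adjusted estimate = 11,590 / 500 = 23.18 → 23.2.

23.2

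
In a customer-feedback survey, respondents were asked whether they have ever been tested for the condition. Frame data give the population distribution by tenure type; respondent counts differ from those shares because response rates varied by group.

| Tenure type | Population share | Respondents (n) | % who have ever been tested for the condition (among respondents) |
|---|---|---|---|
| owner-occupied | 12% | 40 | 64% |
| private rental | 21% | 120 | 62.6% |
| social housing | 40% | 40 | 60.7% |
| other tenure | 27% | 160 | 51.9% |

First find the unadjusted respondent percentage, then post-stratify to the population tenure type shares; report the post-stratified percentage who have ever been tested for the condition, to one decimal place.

Naive respondent-only estimate (weights = respondent counts):
  (40/360)×64 + (120/360)×62.6 + (40/360)×60.7 + (160/360)×51.9 = 57.7889%
Post-stratified estimate weights by population shares:
  0.12×64 + 0.21×62.6 + 0.4×60.7 + 0.27×51.9 = 59.119%

59.1%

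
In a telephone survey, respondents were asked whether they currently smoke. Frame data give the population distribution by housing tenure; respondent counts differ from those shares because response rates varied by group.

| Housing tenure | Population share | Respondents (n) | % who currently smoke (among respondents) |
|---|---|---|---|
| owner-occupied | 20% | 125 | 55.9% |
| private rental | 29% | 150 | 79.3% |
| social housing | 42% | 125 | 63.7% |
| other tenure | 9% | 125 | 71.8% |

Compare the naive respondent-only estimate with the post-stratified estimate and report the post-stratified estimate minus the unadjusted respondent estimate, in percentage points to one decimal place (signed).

Unadjusted (pooled respondent) estimate weights by respondent counts:
  (125/525)×55.9 + (150/525)×79.3 + (125/525)×63.7 + (125/525)×71.8 = 68.2286%
Post-stratifying to population shares instead:
  0.2×55.9 + 0.29×79.3 + 0.42×63.7 + 0.09×71.8 = 67.393%
Difference = 67.393 − 68.2286 = -0.8356 pp.

-0.8 percentage points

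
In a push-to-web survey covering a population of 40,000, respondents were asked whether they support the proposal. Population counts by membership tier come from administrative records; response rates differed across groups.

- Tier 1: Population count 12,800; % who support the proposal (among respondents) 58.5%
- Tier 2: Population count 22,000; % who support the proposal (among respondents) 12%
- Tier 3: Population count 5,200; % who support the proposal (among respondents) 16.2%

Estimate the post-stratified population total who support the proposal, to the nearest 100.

11,000

Apply each group's respondent rate to its population count:
  Tier 1: 12,800 × 58.5% = 7488
  Tier 2: 22,000 × 12% = 2640
  Tier 3: 5,200 × 16.2% = 842.4
Estimated total = 10970.4 → 11,000.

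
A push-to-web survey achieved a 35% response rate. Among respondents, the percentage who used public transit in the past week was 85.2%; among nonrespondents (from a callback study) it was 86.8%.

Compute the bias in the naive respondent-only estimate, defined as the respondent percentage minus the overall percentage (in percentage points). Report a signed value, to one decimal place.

-1.0 percentage points

Nonresponse fraction = 1 − 0.35 = 0.65.
Bias = (nonresponse fraction) × (respondent percentage − nonrespondent percentage)
     = 0.65 × (85.2 − 86.8) = 0.65 × -1.6 = -1.04.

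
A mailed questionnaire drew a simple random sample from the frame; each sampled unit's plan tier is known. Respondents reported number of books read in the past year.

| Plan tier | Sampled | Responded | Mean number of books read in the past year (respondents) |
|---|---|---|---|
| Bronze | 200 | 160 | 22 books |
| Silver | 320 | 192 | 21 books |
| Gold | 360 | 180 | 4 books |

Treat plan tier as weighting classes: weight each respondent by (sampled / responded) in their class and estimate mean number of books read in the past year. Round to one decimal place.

14.3

Class response rates: Bronze 160/200 = 80%, Silver 192/320 = 60%, Gold 180/360 = 50%.
Each respondent's weight = sampled/responded in their class; summing within a class gives n_sampled, so:
  Bronze: 200 × 22 = 4400
  Silver: 320 × 21 = 6720
  Gold: 360 × 4 = 1440
Adjusted estimate = 12,560 / 880 = 14.2727 → 14.3.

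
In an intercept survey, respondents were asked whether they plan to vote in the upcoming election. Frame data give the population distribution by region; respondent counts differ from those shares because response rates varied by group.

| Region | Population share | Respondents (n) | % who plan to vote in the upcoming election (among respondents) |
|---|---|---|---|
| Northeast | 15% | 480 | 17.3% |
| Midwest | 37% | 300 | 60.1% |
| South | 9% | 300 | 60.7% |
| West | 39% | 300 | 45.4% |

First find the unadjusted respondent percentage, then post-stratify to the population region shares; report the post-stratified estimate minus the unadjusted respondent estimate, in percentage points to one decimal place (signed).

+5.9 percentage points

Without adjustment, the pooled respondent share is:
  (480/1380)×17.3 + (300/1380)×60.1 + (300/1380)×60.7 + (300/1380)×45.4 = 42.1478%
Post-stratifying to population shares instead:
  0.15×17.3 + 0.37×60.1 + 0.09×60.7 + 0.39×45.4 = 48.001%
Difference = 48.001 − 42.1478 = 5.8532 pp.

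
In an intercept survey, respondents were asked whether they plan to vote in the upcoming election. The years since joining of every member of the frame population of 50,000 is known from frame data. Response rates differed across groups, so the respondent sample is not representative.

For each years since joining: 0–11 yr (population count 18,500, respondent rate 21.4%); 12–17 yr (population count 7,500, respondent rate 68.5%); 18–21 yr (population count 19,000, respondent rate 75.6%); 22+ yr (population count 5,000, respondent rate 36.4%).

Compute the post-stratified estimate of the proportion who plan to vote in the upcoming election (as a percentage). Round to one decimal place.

50.6%

Post-stratification weights by population share, not respondent share:
  0–11 yr: (18,500/50,000) × 21.4 = 7.918
  12–17 yr: (7,500/50,000) × 68.5 = 10.275
  18–21 yr: (19,000/50,000) × 75.6 = 28.728
  22+ yr: (5,000/50,000) × 36.4 = 3.64
Post-stratified estimate = 50.561 → 50.6%.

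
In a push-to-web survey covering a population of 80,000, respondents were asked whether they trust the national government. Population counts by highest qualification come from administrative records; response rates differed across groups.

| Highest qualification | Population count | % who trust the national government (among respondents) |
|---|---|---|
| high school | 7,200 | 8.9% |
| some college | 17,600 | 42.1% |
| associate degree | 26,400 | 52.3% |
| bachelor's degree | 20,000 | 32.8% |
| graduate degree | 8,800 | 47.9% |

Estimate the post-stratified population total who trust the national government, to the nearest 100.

32,600

Each cell contributes its population count × the respondent rate:
  high school: 7,200 × 8.9% = 640.8
  some college: 17,600 × 42.1% = 7409.6
  associate degree: 26,400 × 52.3% = 13807.2
  bachelor's degree: 20,000 × 32.8% = 6560
  graduate degree: 8,800 × 47.9% = 4215.2
Estimated total = 32632.8 → 32,600.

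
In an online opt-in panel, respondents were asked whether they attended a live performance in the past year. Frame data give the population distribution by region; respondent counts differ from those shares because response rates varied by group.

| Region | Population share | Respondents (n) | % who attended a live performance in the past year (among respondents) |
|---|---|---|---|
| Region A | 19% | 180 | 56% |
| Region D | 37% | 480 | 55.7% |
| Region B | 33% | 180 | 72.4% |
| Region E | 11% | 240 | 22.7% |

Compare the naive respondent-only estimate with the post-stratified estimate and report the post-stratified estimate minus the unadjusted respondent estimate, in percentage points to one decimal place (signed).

Naive respondent-only estimate (weights = respondent counts):
  (180/1080)×56 + (480/1080)×55.7 + (180/1080)×72.4 + (240/1080)×22.7 = 51.2%
Post-stratifying to population shares instead:
  0.19×56 + 0.37×55.7 + 0.33×72.4 + 0.11×22.7 = 57.638%
Difference = 57.638 − 51.2 = 6.438 pp.

+6.4 percentage points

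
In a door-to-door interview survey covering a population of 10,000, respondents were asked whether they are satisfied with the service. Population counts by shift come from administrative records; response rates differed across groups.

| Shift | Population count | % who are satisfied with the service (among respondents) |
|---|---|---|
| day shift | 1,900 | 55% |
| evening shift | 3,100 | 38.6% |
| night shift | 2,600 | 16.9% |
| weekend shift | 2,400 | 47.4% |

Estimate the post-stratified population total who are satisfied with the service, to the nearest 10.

Apply each group's respondent rate to its population count:
  day shift: 1,900 × 55% = 1045
  evening shift: 3,100 × 38.6% = 1196.6
  night shift: 2,600 × 16.9% = 439.4
  weekend shift: 2,400 × 47.4% = 1137.6
Estimated total = 3818.6 → 3,820.

3,820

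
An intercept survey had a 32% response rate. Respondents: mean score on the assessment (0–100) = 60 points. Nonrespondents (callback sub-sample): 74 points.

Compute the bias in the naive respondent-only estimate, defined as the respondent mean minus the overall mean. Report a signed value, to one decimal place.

-9.5

Nonresponse fraction = 1 − 0.32 = 0.68.
Bias = (nonresponse fraction) × (respondent mean − nonrespondent mean)
     = 0.68 × (60 − 74) = 0.68 × -14 = -9.52.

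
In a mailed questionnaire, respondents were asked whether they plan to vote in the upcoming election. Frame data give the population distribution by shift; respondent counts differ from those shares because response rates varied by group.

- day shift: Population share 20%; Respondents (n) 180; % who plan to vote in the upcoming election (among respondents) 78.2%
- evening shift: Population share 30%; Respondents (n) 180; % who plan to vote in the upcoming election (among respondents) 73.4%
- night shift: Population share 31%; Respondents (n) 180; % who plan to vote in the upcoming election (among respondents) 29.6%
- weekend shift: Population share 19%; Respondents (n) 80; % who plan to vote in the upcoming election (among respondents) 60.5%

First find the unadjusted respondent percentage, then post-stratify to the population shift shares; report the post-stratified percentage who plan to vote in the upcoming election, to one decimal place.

58.3%

Unadjusted (pooled respondent) estimate weights by respondent counts:
  (180/620)×78.2 + (180/620)×73.4 + (180/620)×29.6 + (80/620)×60.5 = 60.4129%
Post-stratified estimate weights by population shares:
  0.2×78.2 + 0.3×73.4 + 0.31×29.6 + 0.19×60.5 = 58.331%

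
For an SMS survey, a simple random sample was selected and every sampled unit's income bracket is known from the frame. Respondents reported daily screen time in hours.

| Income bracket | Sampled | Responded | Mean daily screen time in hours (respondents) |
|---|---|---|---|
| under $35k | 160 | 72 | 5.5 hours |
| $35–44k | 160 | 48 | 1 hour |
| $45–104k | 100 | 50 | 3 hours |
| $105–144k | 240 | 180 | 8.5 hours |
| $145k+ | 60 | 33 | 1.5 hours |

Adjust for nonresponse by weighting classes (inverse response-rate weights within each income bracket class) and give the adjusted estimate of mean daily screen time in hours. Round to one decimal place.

Class response rates: under $35k 72/160 = 45%, $35–44k 48/160 = 30%, $45–104k 50/100 = 50%, $105–144k 180/240 = 75%, $145k+ 33/60 = 55%.
With weight = n_sampled/n_responded per class, the weighted class total is n_sampled:
  under $35k: 160 × 5.5 = 880
  $35–44k: 160 × 1 = 160
  $45–104k: 100 × 3 = 300
  $105–144k: 240 × 8.5 = 2040
  $145k+: 60 × 1.5 = 90
Adjusted estimate = 3470 / 720 = 4.81944 → 4.8.

4.8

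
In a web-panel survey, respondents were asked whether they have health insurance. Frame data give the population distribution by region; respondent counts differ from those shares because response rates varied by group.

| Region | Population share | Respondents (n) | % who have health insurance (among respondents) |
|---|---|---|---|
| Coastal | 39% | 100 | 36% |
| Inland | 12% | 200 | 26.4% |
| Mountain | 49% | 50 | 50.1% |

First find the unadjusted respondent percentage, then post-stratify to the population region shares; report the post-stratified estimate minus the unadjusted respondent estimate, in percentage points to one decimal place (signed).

+9.2 percentage points

Without adjustment, the pooled respondent share is:
  (100/350)×36 + (200/350)×26.4 + (50/350)×50.1 = 32.5286%
Reweighting by population region shares:
  0.39×36 + 0.12×26.4 + 0.49×50.1 = 41.757%
Difference = 41.757 − 32.5286 = 9.2284 pp.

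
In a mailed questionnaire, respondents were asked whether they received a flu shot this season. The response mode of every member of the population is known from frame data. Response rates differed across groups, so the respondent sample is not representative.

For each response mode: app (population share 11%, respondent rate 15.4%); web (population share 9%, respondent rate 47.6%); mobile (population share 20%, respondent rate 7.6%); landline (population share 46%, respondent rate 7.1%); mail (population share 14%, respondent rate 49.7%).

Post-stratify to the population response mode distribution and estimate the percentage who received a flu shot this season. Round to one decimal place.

17.7%

Weight each group's respondent value by its population share:
  app: 0.11 × 15.4 = 1.694
  web: 0.09 × 47.6 = 4.284
  mobile: 0.2 × 7.6 = 1.52
  landline: 0.46 × 7.1 = 3.266
  mail: 0.14 × 49.7 = 6.958
Post-stratified estimate = 17.722 → 17.7%.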